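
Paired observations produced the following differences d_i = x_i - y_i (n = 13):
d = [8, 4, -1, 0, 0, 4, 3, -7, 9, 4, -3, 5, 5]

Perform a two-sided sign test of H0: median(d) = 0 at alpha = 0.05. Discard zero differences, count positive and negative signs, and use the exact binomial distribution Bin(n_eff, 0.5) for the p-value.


Step 1: Discard zero differences. Original n = 13; n_eff = number of nonzero differences = 11.
Nonzero differences (with sign): +8, +4, -1, +4, +3, -7, +9, +4, -3, +5, +5
Step 2: Count signs: positive = 8, negative = 3.
Step 3: Under H0: P(positive) = 0.5, so the number of positives S ~ Bin(11, 0.5).
Step 4: Two-sided exact p-value = sum of Bin(11,0.5) probabilities at or below the observed probability = 0.226562.
Step 5: alpha = 0.05. fail to reject H0.

n_eff = 11, pos = 8, neg = 3, p = 0.226562, fail to reject H0.


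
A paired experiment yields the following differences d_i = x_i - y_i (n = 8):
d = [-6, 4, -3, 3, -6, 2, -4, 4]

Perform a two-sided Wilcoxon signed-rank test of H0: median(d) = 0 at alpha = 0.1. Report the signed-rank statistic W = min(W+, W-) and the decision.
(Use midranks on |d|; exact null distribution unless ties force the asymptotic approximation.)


Step 1: Drop any zero differences (none here) and take |d_i|.
|d| = [6, 4, 3, 3, 6, 2, 4, 4]
Step 2: Midrank |d_i| (ties get averaged ranks).
ranks: |6|->7.5, |4|->5, |3|->2.5, |3|->2.5, |6|->7.5, |2|->1, |4|->5, |4|->5
Step 3: Attach original signs; sum ranks with positive sign and with negative sign.
W+ = 5 + 2.5 + 1 + 5 = 13.5
W- = 7.5 + 2.5 + 7.5 + 5 = 22.5
(Check: W+ + W- = 36 should equal n(n+1)/2 = 36.)
Step 4: Test statistic W = min(W+, W-) = 13.5.
Step 5: Ties in |d|, so use the tie-corrected normal approximation.
        E[W] = n(n+1)/4 = 8*9/4 = 18.
        Tie groups: |d|=3 (t=2), |d|=4 (t=3), |d|=6 (t=2); sum(t^3 - t) = 36.
        Var[W] = n(n+1)(2n+1)/24 - sum(t^3-t)/48 = 1224/24 - 36/48 = 50.25.
        z = (W - E[W]) / sqrt(Var[W]) = (13.5 - 18) / 7.0887 = -0.6348.
        Two-sided p = 2*Phi(z) = 0.525552.
Step 6: alpha = 0.1. fail to reject H0.

W+ = 13.5, W- = 22.5, W = min = 13.5, p = 0.525552, fail to reject H0.


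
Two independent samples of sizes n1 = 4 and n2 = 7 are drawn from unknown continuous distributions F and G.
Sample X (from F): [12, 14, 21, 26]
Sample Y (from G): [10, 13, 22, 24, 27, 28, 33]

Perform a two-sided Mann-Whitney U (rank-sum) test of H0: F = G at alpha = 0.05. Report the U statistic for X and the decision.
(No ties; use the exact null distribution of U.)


Step 1: Combine and sort all 11 observations; assign midranks.
sorted (value, group): (10,Y), (12,X), (13,Y), (14,X), (21,X), (22,Y), (24,Y), (26,X), (27,Y), (28,Y), (33,Y)
ranks: 10->1, 12->2, 13->3, 14->4, 21->5, 22->6, 24->7, 26->8, 27->9, 28->10, 33->11
Step 2: Rank sum for X: R1 = 2 + 4 + 5 + 8 = 19.
Step 3: U_X = R1 - n1(n1+1)/2 = 19 - 4*5/2 = 19 - 10 = 9.
       U_Y = n1*n2 - U_X = 28 - 9 = 19.
Step 4: No ties, so the exact null distribution of U (based on enumerating the C(11,4) = 330 equally likely rank assignments) gives the two-sided p-value.
Step 5: p-value = 0.412121; compare to alpha = 0.05. fail to reject H0.

U_X = 9, p = 0.412121, fail to reject H0 at alpha = 0.05.


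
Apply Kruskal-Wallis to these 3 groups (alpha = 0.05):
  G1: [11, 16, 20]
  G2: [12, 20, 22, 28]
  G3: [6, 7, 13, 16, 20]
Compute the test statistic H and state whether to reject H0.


Step 1: Combine all N = 12 observations and assign midranks.
sorted (value, group, rank): (6,G3,1), (7,G3,2), (11,G1,3), (12,G2,4), (13,G3,5), (16,G1,6.5), (16,G3,6.5), (20,G1,9), (20,G2,9), (20,G3,9), (22,G2,11), (28,G2,12)
Step 2: Sum ranks within each group.
R_1 = 18.5 (n_1 = 3)
R_2 = 36 (n_2 = 4)
R_3 = 23.5 (n_3 = 5)
Step 3: H = 12/(N(N+1)) * sum(R_i^2/n_i) - 3(N+1)
     = 12/(12*13) * (18.5^2/3 + 36^2/4 + 23.5^2/5) - 3*13
     = 0.076923 * 548.533 - 39
     = 3.194872.
Step 4: Ties present; correction factor C = 1 - 30/(12^3 - 12) = 0.982517. Corrected H = 3.194872 / 0.982517 = 3.251720.
Step 5: Under H0, H ~ chi^2(2); p-value = 0.196742.
Step 6: alpha = 0.05. fail to reject H0.

H = 3.2517, df = 2, p = 0.196742, fail to reject H0.


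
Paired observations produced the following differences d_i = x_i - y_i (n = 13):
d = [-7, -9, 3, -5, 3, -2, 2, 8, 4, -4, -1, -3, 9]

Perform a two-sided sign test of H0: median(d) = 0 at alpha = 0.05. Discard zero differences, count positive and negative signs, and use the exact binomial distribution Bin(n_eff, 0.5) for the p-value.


Step 1: Discard zero differences. Original n = 13; n_eff = number of nonzero differences = 13.
Nonzero differences (with sign): -7, -9, +3, -5, +3, -2, +2, +8, +4, -4, -1, -3, +9
Step 2: Count signs: positive = 6, negative = 7.
Step 3: Under H0: P(positive) = 0.5, so the number of positives S ~ Bin(13, 0.5).
Step 4: Two-sided exact p-value = sum of Bin(13,0.5) probabilities at or below the observed probability = 1.000000.
Step 5: alpha = 0.05. fail to reject H0.

n_eff = 13, pos = 6, neg = 7, p = 1.000000, fail to reject H0.


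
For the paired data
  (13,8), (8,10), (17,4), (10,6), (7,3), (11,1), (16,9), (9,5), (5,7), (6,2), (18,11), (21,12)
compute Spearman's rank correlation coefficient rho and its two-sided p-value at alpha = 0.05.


Step 1: Rank x and y separately (midranks; no ties here).
rank(x): 13->8, 8->4, 17->10, 10->6, 7->3, 11->7, 16->9, 9->5, 5->1, 6->2, 18->11, 21->12
rank(y): 8->8, 10->10, 4->4, 6->6, 3->3, 1->1, 9->9, 5->5, 7->7, 2->2, 11->11, 12->12
Step 2: d_i = R_x(i) - R_y(i); compute d_i^2.
  (8-8)^2=0, (4-10)^2=36, (10-4)^2=36, (6-6)^2=0, (3-3)^2=0, (7-1)^2=36, (9-9)^2=0, (5-5)^2=0, (1-7)^2=36, (2-2)^2=0, (11-11)^2=0, (12-12)^2=0
sum(d^2) = 144.
Step 3: rho = 1 - 6*144 / (12*(12^2 - 1)) = 1 - 864/1716 = 0.496503.
Step 4: Under H0, t = rho * sqrt((n-2)/(1-rho^2)) = 1.8088 ~ t(10).
Step 5: Two-sided p-value from the t-distribution with 10 df = 0.100603.
Step 6: alpha = 0.05. fail to reject H0.

rho = 0.4965, p = 0.100603, fail to reject H0 at alpha = 0.05.


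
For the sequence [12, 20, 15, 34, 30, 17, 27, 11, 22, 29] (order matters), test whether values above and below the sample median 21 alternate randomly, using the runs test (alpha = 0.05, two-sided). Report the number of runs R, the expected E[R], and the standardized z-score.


Step 1: Compute median = 21; label A = above, B = below.
Labels in order: BBBAABABAA  (n_A = 5, n_B = 5)
Step 2: Count runs R = 6.
Step 3: Under H0 (random ordering), E[R] = 2*n_A*n_B/(n_A+n_B) + 1 = 2*5*5/10 + 1 = 6.0000.
        Var[R] = 2*n_A*n_B*(2*n_A*n_B - n_A - n_B) / ((n_A+n_B)^2 * (n_A+n_B-1)) = 2000/900 = 2.2222.
        SD[R] = 1.4907.
Step 4: R = E[R], so z = 0 with no continuity correction.
Step 5: Two-sided p-value via normal approximation = 2*(1 - Phi(|z|)) = 1.000000.
Step 6: alpha = 0.05. fail to reject H0.

R = 6, z = 0.0000, p = 1.000000, fail to reject H0.


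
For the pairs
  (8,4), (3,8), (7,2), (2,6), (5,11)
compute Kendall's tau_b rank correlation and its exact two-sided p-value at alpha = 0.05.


Step 1: Enumerate the 10 unordered pairs (i,j) with i<j and classify each by sign(x_j-x_i) * sign(y_j-y_i).
  (1,2):dx=-5,dy=+4->D; (1,3):dx=-1,dy=-2->C; (1,4):dx=-6,dy=+2->D; (1,5):dx=-3,dy=+7->D
  (2,3):dx=+4,dy=-6->D; (2,4):dx=-1,dy=-2->C; (2,5):dx=+2,dy=+3->C; (3,4):dx=-5,dy=+4->D
  (3,5):dx=-2,dy=+9->D; (4,5):dx=+3,dy=+5->C
Step 2: C = 4, D = 6, total pairs = 10.
Step 3: tau = (C - D)/(n(n-1)/2) = (4 - 6)/10 = -0.200000.
Step 4: Exact two-sided p-value (enumerate n! = 120 permutations of y under H0): p = 0.816667.
Step 5: alpha = 0.05. fail to reject H0.

tau_b = -0.2000 (C=4, D=6), p = 0.816667, fail to reject H0.


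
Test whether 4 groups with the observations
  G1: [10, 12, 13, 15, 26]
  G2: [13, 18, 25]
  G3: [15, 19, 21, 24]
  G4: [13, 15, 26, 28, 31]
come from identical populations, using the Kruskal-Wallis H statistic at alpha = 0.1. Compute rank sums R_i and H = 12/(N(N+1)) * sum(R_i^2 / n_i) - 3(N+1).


Step 1: Combine all N = 17 observations and assign midranks.
sorted (value, group, rank): (10,G1,1), (12,G1,2), (13,G1,4), (13,G2,4), (13,G4,4), (15,G1,7), (15,G3,7), (15,G4,7), (18,G2,9), (19,G3,10), (21,G3,11), (24,G3,12), (25,G2,13), (26,G1,14.5), (26,G4,14.5), (28,G4,16), (31,G4,17)
Step 2: Sum ranks within each group.
R_1 = 28.5 (n_1 = 5)
R_2 = 26 (n_2 = 3)
R_3 = 40 (n_3 = 4)
R_4 = 58.5 (n_4 = 5)
Step 3: H = 12/(N(N+1)) * sum(R_i^2/n_i) - 3(N+1)
     = 12/(17*18) * (28.5^2/5 + 26^2/3 + 40^2/4 + 58.5^2/5) - 3*18
     = 0.039216 * 1472.23 - 54
     = 3.734641.
Step 4: Ties present; correction factor C = 1 - 54/(17^3 - 17) = 0.988971. Corrected H = 3.734641 / 0.988971 = 3.776291.
Step 5: Under H0, H ~ chi^2(3); p-value = 0.286656.
Step 6: alpha = 0.1. fail to reject H0.

H = 3.7763, df = 3, p = 0.286656, fail to reject H0.


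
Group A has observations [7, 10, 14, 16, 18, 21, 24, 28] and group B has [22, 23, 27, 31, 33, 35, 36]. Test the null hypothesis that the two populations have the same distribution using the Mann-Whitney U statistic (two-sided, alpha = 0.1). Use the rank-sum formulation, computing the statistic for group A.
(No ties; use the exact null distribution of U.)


Step 1: Combine and sort all 15 observations; assign midranks.
sorted (value, group): (7,X), (10,X), (14,X), (16,X), (18,X), (21,X), (22,Y), (23,Y), (24,X), (27,Y), (28,X), (31,Y), (33,Y), (35,Y), (36,Y)
ranks: 7->1, 10->2, 14->3, 16->4, 18->5, 21->6, 22->7, 23->8, 24->9, 27->10, 28->11, 31->12, 33->13, 35->14, 36->15
Step 2: Rank sum for X: R1 = 1 + 2 + 3 + 4 + 5 + 6 + 9 + 11 = 41.
Step 3: U_X = R1 - n1(n1+1)/2 = 41 - 8*9/2 = 41 - 36 = 5.
       U_Y = n1*n2 - U_X = 56 - 5 = 51.
Step 4: No ties, so the exact null distribution of U (based on enumerating the C(15,8) = 6435 equally likely rank assignments) gives the two-sided p-value.
Step 5: p-value = 0.005905; compare to alpha = 0.1. reject H0.

U_X = 5, p = 0.005905, reject H0 at alpha = 0.1.


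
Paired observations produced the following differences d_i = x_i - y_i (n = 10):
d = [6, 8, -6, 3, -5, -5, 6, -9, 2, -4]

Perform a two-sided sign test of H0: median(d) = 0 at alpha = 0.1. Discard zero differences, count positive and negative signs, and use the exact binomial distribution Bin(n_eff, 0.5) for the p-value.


Step 1: Discard zero differences. Original n = 10; n_eff = number of nonzero differences = 10.
Nonzero differences (with sign): +6, +8, -6, +3, -5, -5, +6, -9, +2, -4
Step 2: Count signs: positive = 5, negative = 5.
Step 3: Under H0: P(positive) = 0.5, so the number of positives S ~ Bin(10, 0.5).
Step 4: Two-sided exact p-value = sum of Bin(10,0.5) probabilities at or below the observed probability = 1.000000.
Step 5: alpha = 0.1. fail to reject H0.

n_eff = 10, pos = 5, neg = 5, p = 1.000000, fail to reject H0.


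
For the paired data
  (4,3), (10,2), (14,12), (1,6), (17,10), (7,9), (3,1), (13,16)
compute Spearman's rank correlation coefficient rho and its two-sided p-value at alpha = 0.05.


Step 1: Rank x and y separately (midranks; no ties here).
rank(x): 4->3, 10->5, 14->7, 1->1, 17->8, 7->4, 3->2, 13->6
rank(y): 3->3, 2->2, 12->7, 6->4, 10->6, 9->5, 1->1, 16->8
Step 2: d_i = R_x(i) - R_y(i); compute d_i^2.
  (3-3)^2=0, (5-2)^2=9, (7-7)^2=0, (1-4)^2=9, (8-6)^2=4, (4-5)^2=1, (2-1)^2=1, (6-8)^2=4
sum(d^2) = 28.
Step 3: rho = 1 - 6*28 / (8*(8^2 - 1)) = 1 - 168/504 = 0.666667.
Step 4: Under H0, t = rho * sqrt((n-2)/(1-rho^2)) = 2.1909 ~ t(6).
Step 5: Two-sided p-value from the t-distribution with 6 df = 0.070988.
Step 6: alpha = 0.05. fail to reject H0.

rho = 0.6667, p = 0.070988, fail to reject H0 at alpha = 0.05.


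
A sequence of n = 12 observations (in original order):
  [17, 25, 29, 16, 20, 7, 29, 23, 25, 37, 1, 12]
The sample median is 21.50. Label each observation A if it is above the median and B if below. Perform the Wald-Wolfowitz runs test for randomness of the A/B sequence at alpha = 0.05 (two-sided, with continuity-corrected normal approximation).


Step 1: Compute median = 21.50; label A = above, B = below.
Labels in order: BAABBBAAAABB  (n_A = 6, n_B = 6)
Step 2: Count runs R = 5.
Step 3: Under H0 (random ordering), E[R] = 2*n_A*n_B/(n_A+n_B) + 1 = 2*6*6/12 + 1 = 7.0000.
        Var[R] = 2*n_A*n_B*(2*n_A*n_B - n_A - n_B) / ((n_A+n_B)^2 * (n_A+n_B-1)) = 4320/1584 = 2.7273.
        SD[R] = 1.6514.
Step 4: Continuity-corrected z = (R + 0.5 - E[R]) / SD[R] = (5 + 0.5 - 7.0000) / 1.6514 = -0.9083.
Step 5: Two-sided p-value via normal approximation = 2*(1 - Phi(|z|)) = 0.363722.
Step 6: alpha = 0.05. fail to reject H0.

R = 5, z = -0.9083, p = 0.363722, fail to reject H0.


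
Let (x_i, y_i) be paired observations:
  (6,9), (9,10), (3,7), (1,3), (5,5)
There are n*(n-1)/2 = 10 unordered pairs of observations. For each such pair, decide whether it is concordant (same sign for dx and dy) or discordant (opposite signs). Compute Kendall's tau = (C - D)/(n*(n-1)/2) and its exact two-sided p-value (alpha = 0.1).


Step 1: Enumerate the 10 unordered pairs (i,j) with i<j and classify each by sign(x_j-x_i) * sign(y_j-y_i).
  (1,2):dx=+3,dy=+1->C; (1,3):dx=-3,dy=-2->C; (1,4):dx=-5,dy=-6->C; (1,5):dx=-1,dy=-4->C
  (2,3):dx=-6,dy=-3->C; (2,4):dx=-8,dy=-7->C; (2,5):dx=-4,dy=-5->C; (3,4):dx=-2,dy=-4->C
  (3,5):dx=+2,dy=-2->D; (4,5):dx=+4,dy=+2->C
Step 2: C = 9, D = 1, total pairs = 10.
Step 3: tau = (C - D)/(n(n-1)/2) = (9 - 1)/10 = 0.800000.
Step 4: Exact two-sided p-value (enumerate n! = 120 permutations of y under H0): p = 0.083333.
Step 5: alpha = 0.1. reject H0.

tau_b = 0.8000 (C=9, D=1), p = 0.083333, reject H0.


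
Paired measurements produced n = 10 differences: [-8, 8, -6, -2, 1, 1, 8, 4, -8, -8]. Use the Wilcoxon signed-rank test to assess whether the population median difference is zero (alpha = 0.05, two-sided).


Step 1: Drop any zero differences (none here) and take |d_i|.
|d| = [8, 8, 6, 2, 1, 1, 8, 4, 8, 8]
Step 2: Midrank |d_i| (ties get averaged ranks).
ranks: |8|->8, |8|->8, |6|->5, |2|->3, |1|->1.5, |1|->1.5, |8|->8, |4|->4, |8|->8, |8|->8
Step 3: Attach original signs; sum ranks with positive sign and with negative sign.
W+ = 8 + 1.5 + 1.5 + 8 + 4 = 23
W- = 8 + 5 + 3 + 8 + 8 = 32
(Check: W+ + W- = 55 should equal n(n+1)/2 = 55.)
Step 4: Test statistic W = min(W+, W-) = 23.
Step 5: Ties in |d|, so use the tie-corrected normal approximation.
        E[W] = n(n+1)/4 = 10*11/4 = 27.5.
        Tie groups: |d|=1 (t=2), |d|=8 (t=5); sum(t^3 - t) = 126.
        Var[W] = n(n+1)(2n+1)/24 - sum(t^3-t)/48 = 2310/24 - 126/48 = 93.625.
        z = (W - E[W]) / sqrt(Var[W]) = (23 - 27.5) / 9.6760 = -0.4651.
        Two-sided p = 2*Phi(z) = 0.641883.
Step 6: alpha = 0.05. fail to reject H0.

W+ = 23, W- = 32, W = min = 23, p = 0.641883, fail to reject H0.


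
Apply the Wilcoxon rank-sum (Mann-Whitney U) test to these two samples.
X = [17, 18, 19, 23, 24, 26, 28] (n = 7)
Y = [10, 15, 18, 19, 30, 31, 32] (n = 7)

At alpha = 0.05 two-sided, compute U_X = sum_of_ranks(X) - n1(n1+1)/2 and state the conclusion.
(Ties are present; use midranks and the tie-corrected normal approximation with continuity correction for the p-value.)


Step 1: Combine and sort all 14 observations; assign midranks.
sorted (value, group): (10,Y), (15,Y), (17,X), (18,X), (18,Y), (19,X), (19,Y), (23,X), (24,X), (26,X), (28,X), (30,Y), (31,Y), (32,Y)
ranks: 10->1, 15->2, 17->3, 18->4.5, 18->4.5, 19->6.5, 19->6.5, 23->8, 24->9, 26->10, 28->11, 30->12, 31->13, 32->14
Step 2: Rank sum for X: R1 = 3 + 4.5 + 6.5 + 8 + 9 + 10 + 11 = 52.
Step 3: U_X = R1 - n1(n1+1)/2 = 52 - 7*8/2 = 52 - 28 = 24.
       U_Y = n1*n2 - U_X = 49 - 24 = 25.
Step 4: Ties are present, so use the tie-corrected normal approximation (with continuity correction) for the p-value.
Step 5: p-value = 1.000000; compare to alpha = 0.05. fail to reject H0.

U_X = 24, p = 1.000000, fail to reject H0 at alpha = 0.05.


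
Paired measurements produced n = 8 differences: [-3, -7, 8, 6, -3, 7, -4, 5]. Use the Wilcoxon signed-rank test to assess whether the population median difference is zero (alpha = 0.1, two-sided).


Step 1: Drop any zero differences (none here) and take |d_i|.
|d| = [3, 7, 8, 6, 3, 7, 4, 5]
Step 2: Midrank |d_i| (ties get averaged ranks).
ranks: |3|->1.5, |7|->6.5, |8|->8, |6|->5, |3|->1.5, |7|->6.5, |4|->3, |5|->4
Step 3: Attach original signs; sum ranks with positive sign and with negative sign.
W+ = 8 + 5 + 6.5 + 4 = 23.5
W- = 1.5 + 6.5 + 1.5 + 3 = 12.5
(Check: W+ + W- = 36 should equal n(n+1)/2 = 36.)
Step 4: Test statistic W = min(W+, W-) = 12.5.
Step 5: Ties in |d|, so use the tie-corrected normal approximation.
        E[W] = n(n+1)/4 = 8*9/4 = 18.
        Tie groups: |d|=3 (t=2), |d|=7 (t=2); sum(t^3 - t) = 12.
        Var[W] = n(n+1)(2n+1)/24 - sum(t^3-t)/48 = 1224/24 - 12/48 = 50.75.
        z = (W - E[W]) / sqrt(Var[W]) = (12.5 - 18) / 7.1239 = -0.7720.
        Two-sided p = 2*Phi(z) = 0.440086.
Step 6: alpha = 0.1. fail to reject H0.

W+ = 23.5, W- = 12.5, W = min = 12.5, p = 0.440086, fail to reject H0.


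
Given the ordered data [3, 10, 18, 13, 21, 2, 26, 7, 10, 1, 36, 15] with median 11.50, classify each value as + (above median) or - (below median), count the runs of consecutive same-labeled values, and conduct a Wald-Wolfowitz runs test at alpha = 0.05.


Step 1: Compute median = 11.50; label A = above, B = below.
Labels in order: BBAAABABBBAA  (n_A = 6, n_B = 6)
Step 2: Count runs R = 6.
Step 3: Under H0 (random ordering), E[R] = 2*n_A*n_B/(n_A+n_B) + 1 = 2*6*6/12 + 1 = 7.0000.
        Var[R] = 2*n_A*n_B*(2*n_A*n_B - n_A - n_B) / ((n_A+n_B)^2 * (n_A+n_B-1)) = 4320/1584 = 2.7273.
        SD[R] = 1.6514.
Step 4: Continuity-corrected z = (R + 0.5 - E[R]) / SD[R] = (6 + 0.5 - 7.0000) / 1.6514 = -0.3028.
Step 5: Two-sided p-value via normal approximation = 2*(1 - Phi(|z|)) = 0.762069.
Step 6: alpha = 0.05. fail to reject H0.

R = 6, z = -0.3028, p = 0.762069, fail to reject H0.


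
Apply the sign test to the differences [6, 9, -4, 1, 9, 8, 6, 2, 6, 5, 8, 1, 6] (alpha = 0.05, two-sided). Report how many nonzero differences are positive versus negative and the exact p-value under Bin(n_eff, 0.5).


Step 1: Discard zero differences. Original n = 13; n_eff = number of nonzero differences = 13.
Nonzero differences (with sign): +6, +9, -4, +1, +9, +8, +6, +2, +6, +5, +8, +1, +6
Step 2: Count signs: positive = 12, negative = 1.
Step 3: Under H0: P(positive) = 0.5, so the number of positives S ~ Bin(13, 0.5).
Step 4: Two-sided exact p-value = sum of Bin(13,0.5) probabilities at or below the observed probability = 0.003418.
Step 5: alpha = 0.05. reject H0.

n_eff = 13, pos = 12, neg = 1, p = 0.003418, reject H0.


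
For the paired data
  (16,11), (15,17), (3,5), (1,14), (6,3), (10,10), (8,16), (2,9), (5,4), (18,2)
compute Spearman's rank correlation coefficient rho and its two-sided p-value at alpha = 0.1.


Step 1: Rank x and y separately (midranks; no ties here).
rank(x): 16->9, 15->8, 3->3, 1->1, 6->5, 10->7, 8->6, 2->2, 5->4, 18->10
rank(y): 11->7, 17->10, 5->4, 14->8, 3->2, 10->6, 16->9, 9->5, 4->3, 2->1
Step 2: d_i = R_x(i) - R_y(i); compute d_i^2.
  (9-7)^2=4, (8-10)^2=4, (3-4)^2=1, (1-8)^2=49, (5-2)^2=9, (7-6)^2=1, (6-9)^2=9, (2-5)^2=9, (4-3)^2=1, (10-1)^2=81
sum(d^2) = 168.
Step 3: rho = 1 - 6*168 / (10*(10^2 - 1)) = 1 - 1008/990 = -0.018182.
Step 4: Under H0, t = rho * sqrt((n-2)/(1-rho^2)) = -0.0514 ~ t(8).
Step 5: Two-sided p-value from the t-distribution with 8 df = 0.960240.
Step 6: alpha = 0.1. fail to reject H0.

rho = -0.0182, p = 0.960240, fail to reject H0 at alpha = 0.1.


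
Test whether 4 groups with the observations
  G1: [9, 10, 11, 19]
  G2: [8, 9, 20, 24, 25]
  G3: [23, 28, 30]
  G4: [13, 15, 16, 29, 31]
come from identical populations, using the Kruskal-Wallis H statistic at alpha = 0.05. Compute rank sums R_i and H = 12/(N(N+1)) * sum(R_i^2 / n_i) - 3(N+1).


Step 1: Combine all N = 17 observations and assign midranks.
sorted (value, group, rank): (8,G2,1), (9,G1,2.5), (9,G2,2.5), (10,G1,4), (11,G1,5), (13,G4,6), (15,G4,7), (16,G4,8), (19,G1,9), (20,G2,10), (23,G3,11), (24,G2,12), (25,G2,13), (28,G3,14), (29,G4,15), (30,G3,16), (31,G4,17)
Step 2: Sum ranks within each group.
R_1 = 20.5 (n_1 = 4)
R_2 = 38.5 (n_2 = 5)
R_3 = 41 (n_3 = 3)
R_4 = 53 (n_4 = 5)
Step 3: H = 12/(N(N+1)) * sum(R_i^2/n_i) - 3(N+1)
     = 12/(17*18) * (20.5^2/4 + 38.5^2/5 + 41^2/3 + 53^2/5) - 3*18
     = 0.039216 * 1523.65 - 54
     = 5.750817.
Step 4: Ties present; correction factor C = 1 - 6/(17^3 - 17) = 0.998775. Corrected H = 5.750817 / 0.998775 = 5.757873.
Step 5: Under H0, H ~ chi^2(3); p-value = 0.124003.
Step 6: alpha = 0.05. fail to reject H0.

H = 5.7579, df = 3, p = 0.124003, fail to reject H0.


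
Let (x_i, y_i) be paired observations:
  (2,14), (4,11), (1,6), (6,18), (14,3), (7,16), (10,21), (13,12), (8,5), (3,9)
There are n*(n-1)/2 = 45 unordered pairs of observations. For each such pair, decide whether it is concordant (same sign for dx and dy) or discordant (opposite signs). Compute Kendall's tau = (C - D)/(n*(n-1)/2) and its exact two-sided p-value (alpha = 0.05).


Step 1: Enumerate the 45 unordered pairs (i,j) with i<j and classify each by sign(x_j-x_i) * sign(y_j-y_i).
  (1,2):dx=+2,dy=-3->D; (1,3):dx=-1,dy=-8->C; (1,4):dx=+4,dy=+4->C; (1,5):dx=+12,dy=-11->D
  (1,6):dx=+5,dy=+2->C; (1,7):dx=+8,dy=+7->C; (1,8):dx=+11,dy=-2->D; (1,9):dx=+6,dy=-9->D
  (1,10):dx=+1,dy=-5->D; (2,3):dx=-3,dy=-5->C; (2,4):dx=+2,dy=+7->C; (2,5):dx=+10,dy=-8->D
  (2,6):dx=+3,dy=+5->C; (2,7):dx=+6,dy=+10->C; (2,8):dx=+9,dy=+1->C; (2,9):dx=+4,dy=-6->D
  (2,10):dx=-1,dy=-2->C; (3,4):dx=+5,dy=+12->C; (3,5):dx=+13,dy=-3->D; (3,6):dx=+6,dy=+10->C
  (3,7):dx=+9,dy=+15->C; (3,8):dx=+12,dy=+6->C; (3,9):dx=+7,dy=-1->D; (3,10):dx=+2,dy=+3->C
  (4,5):dx=+8,dy=-15->D; (4,6):dx=+1,dy=-2->D; (4,7):dx=+4,dy=+3->C; (4,8):dx=+7,dy=-6->D
  (4,9):dx=+2,dy=-13->D; (4,10):dx=-3,dy=-9->C; (5,6):dx=-7,dy=+13->D; (5,7):dx=-4,dy=+18->D
  (5,8):dx=-1,dy=+9->D; (5,9):dx=-6,dy=+2->D; (5,10):dx=-11,dy=+6->D; (6,7):dx=+3,dy=+5->C
  (6,8):dx=+6,dy=-4->D; (6,9):dx=+1,dy=-11->D; (6,10):dx=-4,dy=-7->C; (7,8):dx=+3,dy=-9->D
  (7,9):dx=-2,dy=-16->C; (7,10):dx=-7,dy=-12->C; (8,9):dx=-5,dy=-7->C; (8,10):dx=-10,dy=-3->C
  (9,10):dx=-5,dy=+4->D
Step 2: C = 23, D = 22, total pairs = 45.
Step 3: tau = (C - D)/(n(n-1)/2) = (23 - 22)/45 = 0.022222.
Step 4: Exact two-sided p-value (enumerate n! = 3628800 permutations of y under H0): p = 1.000000.
Step 5: alpha = 0.05. fail to reject H0.

tau_b = 0.0222 (C=23, D=22), p = 1.000000, fail to reject H0.


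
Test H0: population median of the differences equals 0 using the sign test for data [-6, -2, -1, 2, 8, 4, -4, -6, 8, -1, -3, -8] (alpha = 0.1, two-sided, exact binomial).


Step 1: Discard zero differences. Original n = 12; n_eff = number of nonzero differences = 12.
Nonzero differences (with sign): -6, -2, -1, +2, +8, +4, -4, -6, +8, -1, -3, -8
Step 2: Count signs: positive = 4, negative = 8.
Step 3: Under H0: P(positive) = 0.5, so the number of positives S ~ Bin(12, 0.5).
Step 4: Two-sided exact p-value = sum of Bin(12,0.5) probabilities at or below the observed probability = 0.387695.
Step 5: alpha = 0.1. fail to reject H0.

n_eff = 12, pos = 4, neg = 8, p = 0.387695, fail to reject H0.


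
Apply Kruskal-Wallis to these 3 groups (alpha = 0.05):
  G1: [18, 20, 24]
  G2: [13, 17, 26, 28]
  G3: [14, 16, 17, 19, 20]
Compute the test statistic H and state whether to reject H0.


Step 1: Combine all N = 12 observations and assign midranks.
sorted (value, group, rank): (13,G2,1), (14,G3,2), (16,G3,3), (17,G2,4.5), (17,G3,4.5), (18,G1,6), (19,G3,7), (20,G1,8.5), (20,G3,8.5), (24,G1,10), (26,G2,11), (28,G2,12)
Step 2: Sum ranks within each group.
R_1 = 24.5 (n_1 = 3)
R_2 = 28.5 (n_2 = 4)
R_3 = 25 (n_3 = 5)
Step 3: H = 12/(N(N+1)) * sum(R_i^2/n_i) - 3(N+1)
     = 12/(12*13) * (24.5^2/3 + 28.5^2/4 + 25^2/5) - 3*13
     = 0.076923 * 528.146 - 39
     = 1.626603.
Step 4: Ties present; correction factor C = 1 - 12/(12^3 - 12) = 0.993007. Corrected H = 1.626603 / 0.993007 = 1.638058.
Step 5: Under H0, H ~ chi^2(2); p-value = 0.440860.
Step 6: alpha = 0.05. fail to reject H0.

H = 1.6381, df = 2, p = 0.440860, fail to reject H0.


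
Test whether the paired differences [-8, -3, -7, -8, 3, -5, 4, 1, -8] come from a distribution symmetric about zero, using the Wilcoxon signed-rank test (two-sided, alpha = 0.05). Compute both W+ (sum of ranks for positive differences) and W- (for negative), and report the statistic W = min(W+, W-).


Step 1: Drop any zero differences (none here) and take |d_i|.
|d| = [8, 3, 7, 8, 3, 5, 4, 1, 8]
Step 2: Midrank |d_i| (ties get averaged ranks).
ranks: |8|->8, |3|->2.5, |7|->6, |8|->8, |3|->2.5, |5|->5, |4|->4, |1|->1, |8|->8
Step 3: Attach original signs; sum ranks with positive sign and with negative sign.
W+ = 2.5 + 4 + 1 = 7.5
W- = 8 + 2.5 + 6 + 8 + 5 + 8 = 37.5
(Check: W+ + W- = 45 should equal n(n+1)/2 = 45.)
Step 4: Test statistic W = min(W+, W-) = 7.5.
Step 5: Ties in |d|, so use the tie-corrected normal approximation.
        E[W] = n(n+1)/4 = 9*10/4 = 22.5.
        Tie groups: |d|=3 (t=2), |d|=8 (t=3); sum(t^3 - t) = 30.
        Var[W] = n(n+1)(2n+1)/24 - sum(t^3-t)/48 = 1710/24 - 30/48 = 70.625.
        z = (W - E[W]) / sqrt(Var[W]) = (7.5 - 22.5) / 8.4039 = -1.7849.
        Two-sided p = 2*Phi(z) = 0.074279.
Step 6: alpha = 0.05. fail to reject H0.

W+ = 7.5, W- = 37.5, W = min = 7.5, p = 0.074279, fail to reject H0.


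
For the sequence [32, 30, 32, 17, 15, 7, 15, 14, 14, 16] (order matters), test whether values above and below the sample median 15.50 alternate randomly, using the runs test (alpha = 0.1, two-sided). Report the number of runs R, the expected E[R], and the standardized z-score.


Step 1: Compute median = 15.50; label A = above, B = below.
Labels in order: AAAABBBBBA  (n_A = 5, n_B = 5)
Step 2: Count runs R = 3.
Step 3: Under H0 (random ordering), E[R] = 2*n_A*n_B/(n_A+n_B) + 1 = 2*5*5/10 + 1 = 6.0000.
        Var[R] = 2*n_A*n_B*(2*n_A*n_B - n_A - n_B) / ((n_A+n_B)^2 * (n_A+n_B-1)) = 2000/900 = 2.2222.
        SD[R] = 1.4907.
Step 4: Continuity-corrected z = (R + 0.5 - E[R]) / SD[R] = (3 + 0.5 - 6.0000) / 1.4907 = -1.6771.
Step 5: Two-sided p-value via normal approximation = 2*(1 - Phi(|z|)) = 0.093533.
Step 6: alpha = 0.1. reject H0.

R = 3, z = -1.6771, p = 0.093533, reject H0.


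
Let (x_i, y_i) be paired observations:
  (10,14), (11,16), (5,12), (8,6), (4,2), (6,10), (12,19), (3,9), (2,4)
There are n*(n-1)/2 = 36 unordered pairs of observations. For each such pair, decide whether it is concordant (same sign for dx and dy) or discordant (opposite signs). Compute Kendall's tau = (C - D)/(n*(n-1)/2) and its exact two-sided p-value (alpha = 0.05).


Step 1: Enumerate the 36 unordered pairs (i,j) with i<j and classify each by sign(x_j-x_i) * sign(y_j-y_i).
  (1,2):dx=+1,dy=+2->C; (1,3):dx=-5,dy=-2->C; (1,4):dx=-2,dy=-8->C; (1,5):dx=-6,dy=-12->C
  (1,6):dx=-4,dy=-4->C; (1,7):dx=+2,dy=+5->C; (1,8):dx=-7,dy=-5->C; (1,9):dx=-8,dy=-10->C
  (2,3):dx=-6,dy=-4->C; (2,4):dx=-3,dy=-10->C; (2,5):dx=-7,dy=-14->C; (2,6):dx=-5,dy=-6->C
  (2,7):dx=+1,dy=+3->C; (2,8):dx=-8,dy=-7->C; (2,9):dx=-9,dy=-12->C; (3,4):dx=+3,dy=-6->D
  (3,5):dx=-1,dy=-10->C; (3,6):dx=+1,dy=-2->D; (3,7):dx=+7,dy=+7->C; (3,8):dx=-2,dy=-3->C
  (3,9):dx=-3,dy=-8->C; (4,5):dx=-4,dy=-4->C; (4,6):dx=-2,dy=+4->D; (4,7):dx=+4,dy=+13->C
  (4,8):dx=-5,dy=+3->D; (4,9):dx=-6,dy=-2->C; (5,6):dx=+2,dy=+8->C; (5,7):dx=+8,dy=+17->C
  (5,8):dx=-1,dy=+7->D; (5,9):dx=-2,dy=+2->D; (6,7):dx=+6,dy=+9->C; (6,8):dx=-3,dy=-1->C
  (6,9):dx=-4,dy=-6->C; (7,8):dx=-9,dy=-10->C; (7,9):dx=-10,dy=-15->C; (8,9):dx=-1,dy=-5->C
Step 2: C = 30, D = 6, total pairs = 36.
Step 3: tau = (C - D)/(n(n-1)/2) = (30 - 6)/36 = 0.666667.
Step 4: Exact two-sided p-value (enumerate n! = 362880 permutations of y under H0): p = 0.012665.
Step 5: alpha = 0.05. reject H0.

tau_b = 0.6667 (C=30, D=6), p = 0.012665, reject H0.


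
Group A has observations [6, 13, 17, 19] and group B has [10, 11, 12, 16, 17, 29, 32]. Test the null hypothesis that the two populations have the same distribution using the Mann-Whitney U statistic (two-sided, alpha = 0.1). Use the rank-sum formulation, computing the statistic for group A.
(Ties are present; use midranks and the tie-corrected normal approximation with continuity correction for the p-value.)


Step 1: Combine and sort all 11 observations; assign midranks.
sorted (value, group): (6,X), (10,Y), (11,Y), (12,Y), (13,X), (16,Y), (17,X), (17,Y), (19,X), (29,Y), (32,Y)
ranks: 6->1, 10->2, 11->3, 12->4, 13->5, 16->6, 17->7.5, 17->7.5, 19->9, 29->10, 32->11
Step 2: Rank sum for X: R1 = 1 + 5 + 7.5 + 9 = 22.5.
Step 3: U_X = R1 - n1(n1+1)/2 = 22.5 - 4*5/2 = 22.5 - 10 = 12.5.
       U_Y = n1*n2 - U_X = 28 - 12.5 = 15.5.
Step 4: Ties are present, so use the tie-corrected normal approximation (with continuity correction) for the p-value.
Step 5: p-value = 0.849769; compare to alpha = 0.1. fail to reject H0.

U_X = 12.5, p = 0.849769, fail to reject H0 at alpha = 0.1.


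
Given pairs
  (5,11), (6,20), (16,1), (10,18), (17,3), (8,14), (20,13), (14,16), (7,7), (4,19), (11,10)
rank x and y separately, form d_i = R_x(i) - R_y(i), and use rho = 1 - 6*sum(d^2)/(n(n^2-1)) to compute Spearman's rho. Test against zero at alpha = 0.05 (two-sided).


Step 1: Rank x and y separately (midranks; no ties here).
rank(x): 5->2, 6->3, 16->9, 10->6, 17->10, 8->5, 20->11, 14->8, 7->4, 4->1, 11->7
rank(y): 11->5, 20->11, 1->1, 18->9, 3->2, 14->7, 13->6, 16->8, 7->3, 19->10, 10->4
Step 2: d_i = R_x(i) - R_y(i); compute d_i^2.
  (2-5)^2=9, (3-11)^2=64, (9-1)^2=64, (6-9)^2=9, (10-2)^2=64, (5-7)^2=4, (11-6)^2=25, (8-8)^2=0, (4-3)^2=1, (1-10)^2=81, (7-4)^2=9
sum(d^2) = 330.
Step 3: rho = 1 - 6*330 / (11*(11^2 - 1)) = 1 - 1980/1320 = -0.500000.
Step 4: Under H0, t = rho * sqrt((n-2)/(1-rho^2)) = -1.7321 ~ t(9).
Step 5: Two-sided p-value from the t-distribution with 9 df = 0.117307.
Step 6: alpha = 0.05. fail to reject H0.

rho = -0.5000, p = 0.117307, fail to reject H0 at alpha = 0.05.


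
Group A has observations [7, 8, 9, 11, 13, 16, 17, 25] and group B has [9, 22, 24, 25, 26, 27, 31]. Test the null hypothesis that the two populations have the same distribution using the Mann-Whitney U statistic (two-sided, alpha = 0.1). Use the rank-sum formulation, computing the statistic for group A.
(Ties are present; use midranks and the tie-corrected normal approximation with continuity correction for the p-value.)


Step 1: Combine and sort all 15 observations; assign midranks.
sorted (value, group): (7,X), (8,X), (9,X), (9,Y), (11,X), (13,X), (16,X), (17,X), (22,Y), (24,Y), (25,X), (25,Y), (26,Y), (27,Y), (31,Y)
ranks: 7->1, 8->2, 9->3.5, 9->3.5, 11->5, 13->6, 16->7, 17->8, 22->9, 24->10, 25->11.5, 25->11.5, 26->13, 27->14, 31->15
Step 2: Rank sum for X: R1 = 1 + 2 + 3.5 + 5 + 6 + 7 + 8 + 11.5 = 44.
Step 3: U_X = R1 - n1(n1+1)/2 = 44 - 8*9/2 = 44 - 36 = 8.
       U_Y = n1*n2 - U_X = 56 - 8 = 48.
Step 4: Ties are present, so use the tie-corrected normal approximation (with continuity correction) for the p-value.
Step 5: p-value = 0.023776; compare to alpha = 0.1. reject H0.

U_X = 8, p = 0.023776, reject H0 at alpha = 0.1.


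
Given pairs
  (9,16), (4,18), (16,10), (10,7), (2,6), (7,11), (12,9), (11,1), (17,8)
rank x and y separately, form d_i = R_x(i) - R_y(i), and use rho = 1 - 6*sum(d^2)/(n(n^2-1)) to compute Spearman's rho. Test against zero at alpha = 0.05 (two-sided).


Step 1: Rank x and y separately (midranks; no ties here).
rank(x): 9->4, 4->2, 16->8, 10->5, 2->1, 7->3, 12->7, 11->6, 17->9
rank(y): 16->8, 18->9, 10->6, 7->3, 6->2, 11->7, 9->5, 1->1, 8->4
Step 2: d_i = R_x(i) - R_y(i); compute d_i^2.
  (4-8)^2=16, (2-9)^2=49, (8-6)^2=4, (5-3)^2=4, (1-2)^2=1, (3-7)^2=16, (7-5)^2=4, (6-1)^2=25, (9-4)^2=25
sum(d^2) = 144.
Step 3: rho = 1 - 6*144 / (9*(9^2 - 1)) = 1 - 864/720 = -0.200000.
Step 4: Under H0, t = rho * sqrt((n-2)/(1-rho^2)) = -0.5401 ~ t(7).
Step 5: Two-sided p-value from the t-distribution with 7 df = 0.605901.
Step 6: alpha = 0.05. fail to reject H0.

rho = -0.2000, p = 0.605901, fail to reject H0 at alpha = 0.05.


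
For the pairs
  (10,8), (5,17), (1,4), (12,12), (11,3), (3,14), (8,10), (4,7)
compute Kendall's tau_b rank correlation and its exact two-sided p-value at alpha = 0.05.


Step 1: Enumerate the 28 unordered pairs (i,j) with i<j and classify each by sign(x_j-x_i) * sign(y_j-y_i).
  (1,2):dx=-5,dy=+9->D; (1,3):dx=-9,dy=-4->C; (1,4):dx=+2,dy=+4->C; (1,5):dx=+1,dy=-5->D
  (1,6):dx=-7,dy=+6->D; (1,7):dx=-2,dy=+2->D; (1,8):dx=-6,dy=-1->C; (2,3):dx=-4,dy=-13->C
  (2,4):dx=+7,dy=-5->D; (2,5):dx=+6,dy=-14->D; (2,6):dx=-2,dy=-3->C; (2,7):dx=+3,dy=-7->D
  (2,8):dx=-1,dy=-10->C; (3,4):dx=+11,dy=+8->C; (3,5):dx=+10,dy=-1->D; (3,6):dx=+2,dy=+10->C
  (3,7):dx=+7,dy=+6->C; (3,8):dx=+3,dy=+3->C; (4,5):dx=-1,dy=-9->C; (4,6):dx=-9,dy=+2->D
  (4,7):dx=-4,dy=-2->C; (4,8):dx=-8,dy=-5->C; (5,6):dx=-8,dy=+11->D; (5,7):dx=-3,dy=+7->D
  (5,8):dx=-7,dy=+4->D; (6,7):dx=+5,dy=-4->D; (6,8):dx=+1,dy=-7->D; (7,8):dx=-4,dy=-3->C
Step 2: C = 14, D = 14, total pairs = 28.
Step 3: tau = (C - D)/(n(n-1)/2) = (14 - 14)/28 = 0.000000.
Step 4: Exact two-sided p-value (enumerate n! = 40320 permutations of y under H0): p = 1.000000.
Step 5: alpha = 0.05. fail to reject H0.

tau_b = 0.0000 (C=14, D=14), p = 1.000000, fail to reject H0.


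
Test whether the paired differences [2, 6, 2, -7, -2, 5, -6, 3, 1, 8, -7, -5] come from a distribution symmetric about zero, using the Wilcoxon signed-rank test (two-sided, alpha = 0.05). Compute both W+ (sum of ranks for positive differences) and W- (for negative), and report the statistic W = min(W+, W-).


Step 1: Drop any zero differences (none here) and take |d_i|.
|d| = [2, 6, 2, 7, 2, 5, 6, 3, 1, 8, 7, 5]
Step 2: Midrank |d_i| (ties get averaged ranks).
ranks: |2|->3, |6|->8.5, |2|->3, |7|->10.5, |2|->3, |5|->6.5, |6|->8.5, |3|->5, |1|->1, |8|->12, |7|->10.5, |5|->6.5
Step 3: Attach original signs; sum ranks with positive sign and with negative sign.
W+ = 3 + 8.5 + 3 + 6.5 + 5 + 1 + 12 = 39
W- = 10.5 + 3 + 8.5 + 10.5 + 6.5 = 39
(Check: W+ + W- = 78 should equal n(n+1)/2 = 78.)
Step 4: Test statistic W = min(W+, W-) = 39.
Step 5: Ties in |d|, so use the tie-corrected normal approximation.
        E[W] = n(n+1)/4 = 12*13/4 = 39.
        Tie groups: |d|=2 (t=3), |d|=5 (t=2), |d|=6 (t=2), |d|=7 (t=2); sum(t^3 - t) = 42.
        Var[W] = n(n+1)(2n+1)/24 - sum(t^3-t)/48 = 3900/24 - 42/48 = 161.625.
        z = (W - E[W]) / sqrt(Var[W]) = (39 - 39) / 12.7132 = 0.0000.
        Two-sided p = 2*Phi(z) = 1.000000.
Step 6: alpha = 0.05. fail to reject H0.

W+ = 39, W- = 39, W = min = 39, p = 1.000000, fail to reject H0.


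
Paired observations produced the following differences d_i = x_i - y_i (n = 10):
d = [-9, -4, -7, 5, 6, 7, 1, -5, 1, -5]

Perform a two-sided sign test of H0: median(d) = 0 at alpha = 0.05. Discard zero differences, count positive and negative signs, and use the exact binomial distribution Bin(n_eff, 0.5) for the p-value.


Step 1: Discard zero differences. Original n = 10; n_eff = number of nonzero differences = 10.
Nonzero differences (with sign): -9, -4, -7, +5, +6, +7, +1, -5, +1, -5
Step 2: Count signs: positive = 5, negative = 5.
Step 3: Under H0: P(positive) = 0.5, so the number of positives S ~ Bin(10, 0.5).
Step 4: Two-sided exact p-value = sum of Bin(10,0.5) probabilities at or below the observed probability = 1.000000.
Step 5: alpha = 0.05. fail to reject H0.

n_eff = 10, pos = 5, neg = 5, p = 1.000000, fail to reject H0.


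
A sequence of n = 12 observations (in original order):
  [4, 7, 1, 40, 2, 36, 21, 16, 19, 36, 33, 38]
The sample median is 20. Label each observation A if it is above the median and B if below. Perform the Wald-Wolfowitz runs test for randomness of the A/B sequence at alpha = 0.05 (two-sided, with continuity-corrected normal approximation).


Step 1: Compute median = 20; label A = above, B = below.
Labels in order: BBBABAABBAAA  (n_A = 6, n_B = 6)
Step 2: Count runs R = 6.
Step 3: Under H0 (random ordering), E[R] = 2*n_A*n_B/(n_A+n_B) + 1 = 2*6*6/12 + 1 = 7.0000.
        Var[R] = 2*n_A*n_B*(2*n_A*n_B - n_A - n_B) / ((n_A+n_B)^2 * (n_A+n_B-1)) = 4320/1584 = 2.7273.
        SD[R] = 1.6514.
Step 4: Continuity-corrected z = (R + 0.5 - E[R]) / SD[R] = (6 + 0.5 - 7.0000) / 1.6514 = -0.3028.
Step 5: Two-sided p-value via normal approximation = 2*(1 - Phi(|z|)) = 0.762069.
Step 6: alpha = 0.05. fail to reject H0.

R = 6, z = -0.3028, p = 0.762069, fail to reject H0.


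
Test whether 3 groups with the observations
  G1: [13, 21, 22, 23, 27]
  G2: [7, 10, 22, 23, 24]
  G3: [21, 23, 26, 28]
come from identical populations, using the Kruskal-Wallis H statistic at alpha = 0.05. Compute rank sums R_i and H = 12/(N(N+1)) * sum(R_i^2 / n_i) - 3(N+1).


Step 1: Combine all N = 14 observations and assign midranks.
sorted (value, group, rank): (7,G2,1), (10,G2,2), (13,G1,3), (21,G1,4.5), (21,G3,4.5), (22,G1,6.5), (22,G2,6.5), (23,G1,9), (23,G2,9), (23,G3,9), (24,G2,11), (26,G3,12), (27,G1,13), (28,G3,14)
Step 2: Sum ranks within each group.
R_1 = 36 (n_1 = 5)
R_2 = 29.5 (n_2 = 5)
R_3 = 39.5 (n_3 = 4)
Step 3: H = 12/(N(N+1)) * sum(R_i^2/n_i) - 3(N+1)
     = 12/(14*15) * (36^2/5 + 29.5^2/5 + 39.5^2/4) - 3*15
     = 0.057143 * 823.312 - 45
     = 2.046429.
Step 4: Ties present; correction factor C = 1 - 36/(14^3 - 14) = 0.986813. Corrected H = 2.046429 / 0.986813 = 2.073775.
Step 5: Under H0, H ~ chi^2(2); p-value = 0.354557.
Step 6: alpha = 0.05. fail to reject H0.

H = 2.0738, df = 2, p = 0.354557, fail to reject H0.


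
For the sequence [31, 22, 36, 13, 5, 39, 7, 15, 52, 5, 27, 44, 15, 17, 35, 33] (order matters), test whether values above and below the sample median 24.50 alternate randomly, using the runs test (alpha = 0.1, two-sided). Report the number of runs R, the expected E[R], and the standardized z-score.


Step 1: Compute median = 24.50; label A = above, B = below.
Labels in order: ABABBABBABAABBAA  (n_A = 8, n_B = 8)
Step 2: Count runs R = 11.
Step 3: Under H0 (random ordering), E[R] = 2*n_A*n_B/(n_A+n_B) + 1 = 2*8*8/16 + 1 = 9.0000.
        Var[R] = 2*n_A*n_B*(2*n_A*n_B - n_A - n_B) / ((n_A+n_B)^2 * (n_A+n_B-1)) = 14336/3840 = 3.7333.
        SD[R] = 1.9322.
Step 4: Continuity-corrected z = (R - 0.5 - E[R]) / SD[R] = (11 - 0.5 - 9.0000) / 1.9322 = 0.7763.
Step 5: Two-sided p-value via normal approximation = 2*(1 - Phi(|z|)) = 0.437558.
Step 6: alpha = 0.1. fail to reject H0.

R = 11, z = 0.7763, p = 0.437558, fail to reject H0.


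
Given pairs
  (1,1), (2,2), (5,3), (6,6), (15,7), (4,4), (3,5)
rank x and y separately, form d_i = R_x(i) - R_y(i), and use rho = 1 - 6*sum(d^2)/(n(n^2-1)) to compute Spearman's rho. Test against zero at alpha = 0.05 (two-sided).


Step 1: Rank x and y separately (midranks; no ties here).
rank(x): 1->1, 2->2, 5->5, 6->6, 15->7, 4->4, 3->3
rank(y): 1->1, 2->2, 3->3, 6->6, 7->7, 4->4, 5->5
Step 2: d_i = R_x(i) - R_y(i); compute d_i^2.
  (1-1)^2=0, (2-2)^2=0, (5-3)^2=4, (6-6)^2=0, (7-7)^2=0, (4-4)^2=0, (3-5)^2=4
sum(d^2) = 8.
Step 3: rho = 1 - 6*8 / (7*(7^2 - 1)) = 1 - 48/336 = 0.857143.
Step 4: Under H0, t = rho * sqrt((n-2)/(1-rho^2)) = 3.7210 ~ t(5).
Step 5: Two-sided p-value from the t-distribution with 5 df = 0.013697.
Step 6: alpha = 0.05. reject H0.

rho = 0.8571, p = 0.013697, reject H0 at alpha = 0.05.


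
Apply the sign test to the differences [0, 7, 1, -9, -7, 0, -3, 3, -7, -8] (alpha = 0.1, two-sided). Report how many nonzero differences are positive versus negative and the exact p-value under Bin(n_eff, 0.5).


Step 1: Discard zero differences. Original n = 10; n_eff = number of nonzero differences = 8.
Nonzero differences (with sign): +7, +1, -9, -7, -3, +3, -7, -8
Step 2: Count signs: positive = 3, negative = 5.
Step 3: Under H0: P(positive) = 0.5, so the number of positives S ~ Bin(8, 0.5).
Step 4: Two-sided exact p-value = sum of Bin(8,0.5) probabilities at or below the observed probability = 0.726562.
Step 5: alpha = 0.1. fail to reject H0.

n_eff = 8, pos = 3, neg = 5, p = 0.726562, fail to reject H0.


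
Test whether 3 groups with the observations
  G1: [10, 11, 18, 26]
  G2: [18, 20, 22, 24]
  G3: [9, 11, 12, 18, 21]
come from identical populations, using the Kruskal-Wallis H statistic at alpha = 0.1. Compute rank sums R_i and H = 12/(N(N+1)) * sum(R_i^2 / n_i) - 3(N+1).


Step 1: Combine all N = 13 observations and assign midranks.
sorted (value, group, rank): (9,G3,1), (10,G1,2), (11,G1,3.5), (11,G3,3.5), (12,G3,5), (18,G1,7), (18,G2,7), (18,G3,7), (20,G2,9), (21,G3,10), (22,G2,11), (24,G2,12), (26,G1,13)
Step 2: Sum ranks within each group.
R_1 = 25.5 (n_1 = 4)
R_2 = 39 (n_2 = 4)
R_3 = 26.5 (n_3 = 5)
Step 3: H = 12/(N(N+1)) * sum(R_i^2/n_i) - 3(N+1)
     = 12/(13*14) * (25.5^2/4 + 39^2/4 + 26.5^2/5) - 3*14
     = 0.065934 * 683.263 - 42
     = 3.050275.
Step 4: Ties present; correction factor C = 1 - 30/(13^3 - 13) = 0.986264. Corrected H = 3.050275 / 0.986264 = 3.092758.
Step 5: Under H0, H ~ chi^2(2); p-value = 0.213018.
Step 6: alpha = 0.1. fail to reject H0.

H = 3.0928, df = 2, p = 0.213018, fail to reject H0.
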